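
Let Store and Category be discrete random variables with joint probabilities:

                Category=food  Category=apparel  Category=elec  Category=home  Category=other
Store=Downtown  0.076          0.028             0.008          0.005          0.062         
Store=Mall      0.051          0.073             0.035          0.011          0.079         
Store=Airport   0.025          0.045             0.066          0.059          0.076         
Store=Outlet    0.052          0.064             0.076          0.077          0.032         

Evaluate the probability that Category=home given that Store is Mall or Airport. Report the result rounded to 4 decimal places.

0.1346

P(Store=Mall) = 0.051 + 0.073 + 0.035 + 0.011 + 0.079 = 0.249.
P(Store=Airport) = 0.025 + 0.045 + 0.066 + 0.059 + 0.076 = 0.271.
P(Store ∈ {Mall, Airport}) = 0.249 + 0.271 = 0.520; P(Category=home, Store ∈ {Mall, Airport}) = 0.011 + 0.059 = 0.070.
P(Category=home | Store ∈ {Mall, Airport}) = 0.070/0.520 = 0.1346.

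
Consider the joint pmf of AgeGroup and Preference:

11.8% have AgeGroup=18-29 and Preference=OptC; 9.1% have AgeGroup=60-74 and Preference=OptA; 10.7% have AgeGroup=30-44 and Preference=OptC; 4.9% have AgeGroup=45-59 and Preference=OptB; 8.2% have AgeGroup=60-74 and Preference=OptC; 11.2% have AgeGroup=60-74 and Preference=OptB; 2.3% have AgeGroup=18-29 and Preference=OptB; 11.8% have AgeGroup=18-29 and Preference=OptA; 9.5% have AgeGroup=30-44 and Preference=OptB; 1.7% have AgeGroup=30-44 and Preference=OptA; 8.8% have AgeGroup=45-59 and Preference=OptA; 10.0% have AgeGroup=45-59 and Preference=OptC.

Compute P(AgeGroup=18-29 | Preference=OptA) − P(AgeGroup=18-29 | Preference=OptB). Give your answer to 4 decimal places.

P(Preference=OptA) = 0.118 + 0.017 + 0.088 + 0.091 = 0.314; P(AgeGroup=18-29 | Preference=OptA) = 0.118/0.314 = 0.37580.
P(Preference=OptB) = 0.023 + 0.095 + 0.049 + 0.112 = 0.279; P(AgeGroup=18-29 | Preference=OptB) = 0.023/0.279 = 0.08244.
Difference = 0.2934.

0.2934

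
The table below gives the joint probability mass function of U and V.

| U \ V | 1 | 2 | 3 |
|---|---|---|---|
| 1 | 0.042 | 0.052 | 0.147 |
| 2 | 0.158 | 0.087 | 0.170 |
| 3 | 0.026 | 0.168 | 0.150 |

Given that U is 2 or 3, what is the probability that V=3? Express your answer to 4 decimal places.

0.4216

P(U=2) = 0.158 + 0.087 + 0.170 = 0.415.
P(U=3) = 0.026 + 0.168 + 0.150 = 0.344.
P(U ∈ {2, 3}) = 0.415 + 0.344 = 0.759; P(V=3, U ∈ {2, 3}) = 0.170 + 0.150 = 0.320.
P(V=3 | U ∈ {2, 3}) = 0.320/0.759 = 0.4216.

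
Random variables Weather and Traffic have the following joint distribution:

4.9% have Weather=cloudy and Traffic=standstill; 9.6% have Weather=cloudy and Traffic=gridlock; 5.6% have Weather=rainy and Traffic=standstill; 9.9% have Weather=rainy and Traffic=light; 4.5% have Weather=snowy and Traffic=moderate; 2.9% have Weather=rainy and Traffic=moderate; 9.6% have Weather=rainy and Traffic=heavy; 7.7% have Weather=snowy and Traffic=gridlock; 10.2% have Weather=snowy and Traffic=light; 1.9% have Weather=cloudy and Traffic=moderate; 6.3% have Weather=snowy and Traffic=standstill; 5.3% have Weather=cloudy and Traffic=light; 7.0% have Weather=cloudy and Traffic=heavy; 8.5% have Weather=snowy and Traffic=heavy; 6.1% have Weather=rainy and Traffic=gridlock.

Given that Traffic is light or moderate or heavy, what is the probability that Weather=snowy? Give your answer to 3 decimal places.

0.388

P(Traffic=light) = 0.053 + 0.099 + 0.102 = 0.254.
P(Traffic=moderate) = 0.019 + 0.029 + 0.045 = 0.093.
P(Traffic=heavy) = 0.070 + 0.096 + 0.085 = 0.251.
P(Traffic ∈ {light, moderate, heavy}) = 0.254 + 0.093 + 0.251 = 0.598; P(Weather=snowy, Traffic ∈ {light, moderate, heavy}) = 0.102 + 0.045 + 0.085 = 0.232.
P(Weather=snowy | Traffic ∈ {light, moderate, heavy}) = 0.232/0.598 = 0.388.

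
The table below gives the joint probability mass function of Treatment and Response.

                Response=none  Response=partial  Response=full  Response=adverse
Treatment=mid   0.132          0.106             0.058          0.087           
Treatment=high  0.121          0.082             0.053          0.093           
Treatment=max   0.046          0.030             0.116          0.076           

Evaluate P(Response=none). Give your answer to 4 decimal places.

P(Response=none) = 0.132 + 0.121 + 0.046 = 0.299.

0.2990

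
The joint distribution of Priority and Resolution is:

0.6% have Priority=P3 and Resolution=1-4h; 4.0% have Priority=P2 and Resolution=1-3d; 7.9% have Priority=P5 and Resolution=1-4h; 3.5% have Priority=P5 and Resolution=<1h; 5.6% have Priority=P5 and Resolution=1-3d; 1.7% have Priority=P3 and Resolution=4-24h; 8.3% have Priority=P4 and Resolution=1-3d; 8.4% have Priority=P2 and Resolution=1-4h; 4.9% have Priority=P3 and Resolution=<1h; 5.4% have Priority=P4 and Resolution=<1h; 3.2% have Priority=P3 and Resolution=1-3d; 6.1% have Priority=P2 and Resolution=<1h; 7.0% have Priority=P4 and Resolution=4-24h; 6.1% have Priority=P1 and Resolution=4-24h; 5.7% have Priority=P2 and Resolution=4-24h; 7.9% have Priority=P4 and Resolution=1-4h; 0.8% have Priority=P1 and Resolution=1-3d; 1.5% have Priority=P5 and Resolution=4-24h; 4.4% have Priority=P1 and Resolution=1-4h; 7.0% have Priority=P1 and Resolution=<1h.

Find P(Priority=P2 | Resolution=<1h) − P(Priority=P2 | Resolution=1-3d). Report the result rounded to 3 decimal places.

P(Resolution=<1h) = 0.070 + 0.061 + 0.049 + 0.054 + 0.035 = 0.269; P(Priority=P2 | Resolution=<1h) = 0.061/0.269 = 0.2268.
P(Resolution=1-3d) = 0.008 + 0.040 + 0.032 + 0.083 + 0.056 = 0.219; P(Priority=P2 | Resolution=1-3d) = 0.040/0.219 = 0.1826.
Difference = 0.044.

0.044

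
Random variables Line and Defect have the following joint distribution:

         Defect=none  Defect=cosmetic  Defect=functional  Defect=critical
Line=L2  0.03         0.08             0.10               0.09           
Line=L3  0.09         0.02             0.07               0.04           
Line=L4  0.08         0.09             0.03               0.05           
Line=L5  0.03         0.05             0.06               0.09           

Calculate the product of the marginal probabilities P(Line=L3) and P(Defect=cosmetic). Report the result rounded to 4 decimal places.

0.0528

P(Line=L3) = 0.09 + 0.02 + 0.07 + 0.04 = 0.22.
P(Defect=cosmetic) = 0.08 + 0.02 + 0.09 + 0.05 = 0.24.
Product: 0.22 × 0.24 = 0.0528.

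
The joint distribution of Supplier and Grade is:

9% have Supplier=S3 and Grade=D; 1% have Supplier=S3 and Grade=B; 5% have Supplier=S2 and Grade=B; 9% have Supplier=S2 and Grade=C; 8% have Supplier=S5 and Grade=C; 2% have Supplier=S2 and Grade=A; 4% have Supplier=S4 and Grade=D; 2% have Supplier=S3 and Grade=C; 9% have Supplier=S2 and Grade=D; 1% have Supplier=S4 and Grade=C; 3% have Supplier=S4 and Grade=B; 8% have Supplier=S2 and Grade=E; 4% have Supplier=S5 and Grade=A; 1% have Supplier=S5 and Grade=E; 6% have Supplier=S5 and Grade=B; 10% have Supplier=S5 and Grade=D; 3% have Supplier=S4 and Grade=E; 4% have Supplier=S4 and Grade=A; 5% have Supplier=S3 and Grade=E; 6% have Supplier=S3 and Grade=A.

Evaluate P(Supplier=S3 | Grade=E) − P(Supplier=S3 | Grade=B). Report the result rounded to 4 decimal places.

P(Grade=E) = 0.08 + 0.05 + 0.03 + 0.01 = 0.17; P(Supplier=S3 | Grade=E) = 0.05/0.17 = 0.29412.
P(Grade=B) = 0.05 + 0.01 + 0.03 + 0.06 = 0.15; P(Supplier=S3 | Grade=B) = 0.01/0.15 = 0.06667.
Difference = 0.2275.

0.2275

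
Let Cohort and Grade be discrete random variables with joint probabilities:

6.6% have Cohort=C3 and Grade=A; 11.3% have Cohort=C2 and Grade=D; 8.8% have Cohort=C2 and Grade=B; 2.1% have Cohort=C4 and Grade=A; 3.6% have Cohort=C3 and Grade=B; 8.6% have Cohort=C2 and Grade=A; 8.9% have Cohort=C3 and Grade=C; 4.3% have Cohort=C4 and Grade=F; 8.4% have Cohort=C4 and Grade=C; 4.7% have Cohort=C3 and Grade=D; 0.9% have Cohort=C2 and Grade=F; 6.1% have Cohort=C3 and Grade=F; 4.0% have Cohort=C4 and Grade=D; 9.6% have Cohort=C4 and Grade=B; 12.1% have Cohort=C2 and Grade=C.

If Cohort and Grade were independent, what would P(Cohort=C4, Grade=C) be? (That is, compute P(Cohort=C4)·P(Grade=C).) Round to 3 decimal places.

0.083

P(Cohort=C4) = 0.021 + 0.096 + 0.084 + 0.040 + 0.043 = 0.284.
P(Grade=C) = 0.121 + 0.089 + 0.084 = 0.294.
Product: 0.284 × 0.294 = 0.083.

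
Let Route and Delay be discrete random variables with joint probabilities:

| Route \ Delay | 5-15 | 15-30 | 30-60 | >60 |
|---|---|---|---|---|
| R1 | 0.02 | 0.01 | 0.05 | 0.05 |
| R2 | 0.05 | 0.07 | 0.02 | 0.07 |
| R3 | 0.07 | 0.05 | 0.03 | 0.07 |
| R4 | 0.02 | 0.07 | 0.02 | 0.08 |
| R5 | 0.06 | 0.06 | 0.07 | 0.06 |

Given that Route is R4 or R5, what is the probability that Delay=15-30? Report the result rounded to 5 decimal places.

P(Route=R4) = 0.02 + 0.07 + 0.02 + 0.08 = 0.19.
P(Route=R5) = 0.06 + 0.06 + 0.07 + 0.06 = 0.25.
P(Route ∈ {R4, R5}) = 0.19 + 0.25 = 0.44; P(Delay=15-30, Route ∈ {R4, R5}) = 0.07 + 0.06 = 0.13.
P(Delay=15-30 | Route ∈ {R4, R5}) = 0.13/0.44 = 0.29545.

0.29545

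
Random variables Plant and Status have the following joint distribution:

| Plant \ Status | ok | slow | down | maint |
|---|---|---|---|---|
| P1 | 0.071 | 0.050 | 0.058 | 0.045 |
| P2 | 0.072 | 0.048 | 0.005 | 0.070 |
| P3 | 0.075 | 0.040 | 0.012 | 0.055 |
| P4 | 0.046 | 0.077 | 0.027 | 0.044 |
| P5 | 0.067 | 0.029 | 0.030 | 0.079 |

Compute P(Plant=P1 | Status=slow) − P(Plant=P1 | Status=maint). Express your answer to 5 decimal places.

0.05133

P(Status=slow) = 0.050 + 0.048 + 0.040 + 0.077 + 0.029 = 0.244; P(Plant=P1 | Status=slow) = 0.050/0.244 = 0.204918.
P(Status=maint) = 0.045 + 0.070 + 0.055 + 0.044 + 0.079 = 0.293; P(Plant=P1 | Status=maint) = 0.045/0.293 = 0.153584.
Difference = 0.05133.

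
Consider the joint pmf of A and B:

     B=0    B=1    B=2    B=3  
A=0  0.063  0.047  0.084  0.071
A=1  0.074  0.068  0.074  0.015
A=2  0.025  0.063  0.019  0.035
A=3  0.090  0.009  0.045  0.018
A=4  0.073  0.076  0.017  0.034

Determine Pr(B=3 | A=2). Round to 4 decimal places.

0.2465

P(A=2) = 0.025 + 0.063 + 0.019 + 0.035 = 0.142.
P(B=3 | A=2) = 0.035/0.142 = 0.2465.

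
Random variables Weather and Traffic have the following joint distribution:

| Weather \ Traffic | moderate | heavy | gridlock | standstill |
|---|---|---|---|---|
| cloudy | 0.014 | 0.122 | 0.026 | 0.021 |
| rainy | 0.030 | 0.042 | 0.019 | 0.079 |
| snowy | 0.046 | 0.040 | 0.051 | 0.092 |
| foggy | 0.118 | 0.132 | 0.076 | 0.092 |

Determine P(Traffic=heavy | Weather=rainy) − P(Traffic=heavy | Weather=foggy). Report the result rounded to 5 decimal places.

-0.06873

P(Weather=rainy) = 0.030 + 0.042 + 0.019 + 0.079 = 0.170; P(Traffic=heavy | Weather=rainy) = 0.042/0.170 = 0.247059.
P(Weather=foggy) = 0.118 + 0.132 + 0.076 + 0.092 = 0.418; P(Traffic=heavy | Weather=foggy) = 0.132/0.418 = 0.315789.
Difference = -0.06873.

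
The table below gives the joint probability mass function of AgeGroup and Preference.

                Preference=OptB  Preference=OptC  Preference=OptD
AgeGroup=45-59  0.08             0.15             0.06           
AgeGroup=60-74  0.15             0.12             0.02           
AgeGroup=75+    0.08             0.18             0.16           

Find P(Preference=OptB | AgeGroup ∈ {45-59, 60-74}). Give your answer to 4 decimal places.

P(AgeGroup=45-59) = 0.08 + 0.15 + 0.06 = 0.29.
P(AgeGroup=60-74) = 0.15 + 0.12 + 0.02 = 0.29.
P(AgeGroup ∈ {45-59, 60-74}) = 0.29 + 0.29 = 0.58; P(Preference=OptB, AgeGroup ∈ {45-59, 60-74}) = 0.08 + 0.15 = 0.23.
P(Preference=OptB | AgeGroup ∈ {45-59, 60-74}) = 0.23/0.58 = 0.3966.

0.3966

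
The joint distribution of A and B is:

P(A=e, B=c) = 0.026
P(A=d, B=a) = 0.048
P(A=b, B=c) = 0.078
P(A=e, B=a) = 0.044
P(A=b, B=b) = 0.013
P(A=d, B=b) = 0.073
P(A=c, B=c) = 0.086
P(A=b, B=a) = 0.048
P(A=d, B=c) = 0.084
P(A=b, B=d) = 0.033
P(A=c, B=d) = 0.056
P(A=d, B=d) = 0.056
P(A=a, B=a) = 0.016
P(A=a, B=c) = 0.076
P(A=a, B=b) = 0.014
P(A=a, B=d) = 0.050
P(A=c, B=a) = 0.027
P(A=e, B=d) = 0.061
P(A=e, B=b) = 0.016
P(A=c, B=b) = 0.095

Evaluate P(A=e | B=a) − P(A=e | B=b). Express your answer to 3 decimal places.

0.165

P(B=a) = 0.016 + 0.048 + 0.027 + 0.048 + 0.044 = 0.183; P(A=e | B=a) = 0.044/0.183 = 0.2404.
P(B=b) = 0.014 + 0.013 + 0.095 + 0.073 + 0.016 = 0.211; P(A=e | B=b) = 0.016/0.211 = 0.0758.
Difference = 0.165.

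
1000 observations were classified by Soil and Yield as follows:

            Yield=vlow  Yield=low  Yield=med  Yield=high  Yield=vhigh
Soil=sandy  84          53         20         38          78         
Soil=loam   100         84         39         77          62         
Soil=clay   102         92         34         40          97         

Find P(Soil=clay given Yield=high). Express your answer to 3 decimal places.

Total with Yield=high: 38 + 77 + 40 = 155.
P(Soil=clay | Yield=high) = 40/155 = 0.258.

0.258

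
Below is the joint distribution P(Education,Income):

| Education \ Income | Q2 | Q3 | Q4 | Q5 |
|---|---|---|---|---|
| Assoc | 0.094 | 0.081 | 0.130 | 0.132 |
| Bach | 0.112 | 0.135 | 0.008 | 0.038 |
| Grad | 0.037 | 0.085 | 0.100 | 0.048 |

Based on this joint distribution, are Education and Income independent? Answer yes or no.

no

P(Education=Bach) = 0.293 and P(Income=Q4) = 0.238, so their product is 0.06973, but P(Education=Bach, Income=Q4) = 0.008. Since these differ, Education and Income are not independent.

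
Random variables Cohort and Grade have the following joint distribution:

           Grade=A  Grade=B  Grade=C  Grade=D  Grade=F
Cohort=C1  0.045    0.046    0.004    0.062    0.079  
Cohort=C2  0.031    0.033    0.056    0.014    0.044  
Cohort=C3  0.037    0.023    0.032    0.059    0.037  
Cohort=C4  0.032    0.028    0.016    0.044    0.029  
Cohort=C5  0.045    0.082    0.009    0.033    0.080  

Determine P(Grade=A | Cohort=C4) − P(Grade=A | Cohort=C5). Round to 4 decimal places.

0.0340

P(Cohort=C4) = 0.032 + 0.028 + 0.016 + 0.044 + 0.029 = 0.149; P(Grade=A | Cohort=C4) = 0.032/0.149 = 0.21477.
P(Cohort=C5) = 0.045 + 0.082 + 0.009 + 0.033 + 0.080 = 0.249; P(Grade=A | Cohort=C5) = 0.045/0.249 = 0.18072.
Difference = 0.0340.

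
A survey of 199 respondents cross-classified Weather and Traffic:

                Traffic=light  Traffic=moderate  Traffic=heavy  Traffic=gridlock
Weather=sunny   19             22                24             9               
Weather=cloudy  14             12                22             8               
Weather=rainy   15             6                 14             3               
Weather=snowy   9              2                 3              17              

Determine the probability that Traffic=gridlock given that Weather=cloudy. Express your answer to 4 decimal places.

Total with Weather=cloudy: 14 + 12 + 22 + 8 = 56.
P(Traffic=gridlock | Weather=cloudy) = 8/56 = 0.1429.

0.1429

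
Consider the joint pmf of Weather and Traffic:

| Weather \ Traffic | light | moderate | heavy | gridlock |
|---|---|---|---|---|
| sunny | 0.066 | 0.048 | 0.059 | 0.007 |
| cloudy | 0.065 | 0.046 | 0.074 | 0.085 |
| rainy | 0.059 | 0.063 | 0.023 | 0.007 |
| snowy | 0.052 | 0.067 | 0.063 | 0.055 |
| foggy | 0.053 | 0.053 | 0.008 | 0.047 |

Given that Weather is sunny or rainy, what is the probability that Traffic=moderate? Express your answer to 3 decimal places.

P(Weather=sunny) = 0.066 + 0.048 + 0.059 + 0.007 = 0.180.
P(Weather=rainy) = 0.059 + 0.063 + 0.023 + 0.007 = 0.152.
P(Weather ∈ {sunny, rainy}) = 0.180 + 0.152 = 0.332; P(Traffic=moderate, Weather ∈ {sunny, rainy}) = 0.048 + 0.063 = 0.111.
P(Traffic=moderate | Weather ∈ {sunny, rainy}) = 0.111/0.332 = 0.334.

0.334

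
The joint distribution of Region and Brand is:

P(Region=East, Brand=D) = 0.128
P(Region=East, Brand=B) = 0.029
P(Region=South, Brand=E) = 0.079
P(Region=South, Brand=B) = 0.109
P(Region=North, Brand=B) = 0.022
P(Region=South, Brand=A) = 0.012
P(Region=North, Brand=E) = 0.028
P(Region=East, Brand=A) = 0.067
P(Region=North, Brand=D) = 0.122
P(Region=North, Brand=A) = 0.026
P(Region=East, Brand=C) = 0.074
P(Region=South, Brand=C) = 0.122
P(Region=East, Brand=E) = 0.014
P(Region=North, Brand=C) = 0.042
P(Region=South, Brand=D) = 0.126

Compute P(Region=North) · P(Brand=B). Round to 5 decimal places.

0.03840

P(Region=North) = 0.026 + 0.022 + 0.042 + 0.122 + 0.028 = 0.240.
P(Brand=B) = 0.022 + 0.109 + 0.029 = 0.160.
Product: 0.240 × 0.160 = 0.03840.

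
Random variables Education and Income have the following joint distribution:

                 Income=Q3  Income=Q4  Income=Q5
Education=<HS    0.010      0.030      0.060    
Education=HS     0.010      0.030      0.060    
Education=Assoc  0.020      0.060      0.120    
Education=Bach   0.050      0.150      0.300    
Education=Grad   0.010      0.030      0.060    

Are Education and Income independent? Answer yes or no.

Every cell satisfies P(Education,Income) = P(Education)·P(Income). For instance P(Education=Bach) = 0.500, P(Income=Q5) = 0.600, and 0.500×0.600 = 0.300 matches the joint entry. So Education and Income are independent.

yes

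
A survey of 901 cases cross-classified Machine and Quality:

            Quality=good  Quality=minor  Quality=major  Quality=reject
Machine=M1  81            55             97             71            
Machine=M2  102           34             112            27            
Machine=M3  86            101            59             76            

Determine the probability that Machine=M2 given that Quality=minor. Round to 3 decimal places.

Total with Quality=minor: 55 + 34 + 101 = 190.
P(Machine=M2 | Quality=minor) = 34/190 = 0.179.

0.179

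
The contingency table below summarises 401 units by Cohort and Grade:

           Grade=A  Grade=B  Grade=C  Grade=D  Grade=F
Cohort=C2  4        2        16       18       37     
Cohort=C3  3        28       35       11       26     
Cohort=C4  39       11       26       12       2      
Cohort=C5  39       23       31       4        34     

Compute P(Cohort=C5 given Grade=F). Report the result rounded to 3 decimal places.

Total with Grade=F: 37 + 26 + 2 + 34 = 99.
P(Cohort=C5 | Grade=F) = 34/99 = 0.343.

0.343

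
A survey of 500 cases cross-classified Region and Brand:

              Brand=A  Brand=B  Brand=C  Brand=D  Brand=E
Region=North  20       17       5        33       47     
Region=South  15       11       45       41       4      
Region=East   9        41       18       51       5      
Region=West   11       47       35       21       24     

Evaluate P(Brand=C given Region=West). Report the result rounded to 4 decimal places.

0.2536

Total with Region=West: 11 + 47 + 35 + 21 + 24 = 138.
P(Brand=C | Region=West) = 35/138 = 0.2536.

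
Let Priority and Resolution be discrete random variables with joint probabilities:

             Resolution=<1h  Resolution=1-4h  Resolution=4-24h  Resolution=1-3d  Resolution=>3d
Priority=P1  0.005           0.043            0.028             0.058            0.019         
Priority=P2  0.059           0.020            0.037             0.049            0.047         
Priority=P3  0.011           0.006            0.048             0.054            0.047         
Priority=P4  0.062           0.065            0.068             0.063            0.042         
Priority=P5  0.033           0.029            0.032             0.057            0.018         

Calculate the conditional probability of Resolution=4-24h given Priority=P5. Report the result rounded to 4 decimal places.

P(Priority=P5) = 0.033 + 0.029 + 0.032 + 0.057 + 0.018 = 0.169.
P(Resolution=4-24h | Priority=P5) = 0.032/0.169 = 0.1893.

0.1893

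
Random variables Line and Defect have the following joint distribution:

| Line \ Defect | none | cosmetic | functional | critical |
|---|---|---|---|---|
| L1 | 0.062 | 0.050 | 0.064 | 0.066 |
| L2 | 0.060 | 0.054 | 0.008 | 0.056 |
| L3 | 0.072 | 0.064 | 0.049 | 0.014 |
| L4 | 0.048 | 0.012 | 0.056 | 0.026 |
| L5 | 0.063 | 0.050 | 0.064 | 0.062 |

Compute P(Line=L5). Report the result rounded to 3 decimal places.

P(Line=L5) = 0.063 + 0.050 + 0.064 + 0.062 = 0.239.

0.239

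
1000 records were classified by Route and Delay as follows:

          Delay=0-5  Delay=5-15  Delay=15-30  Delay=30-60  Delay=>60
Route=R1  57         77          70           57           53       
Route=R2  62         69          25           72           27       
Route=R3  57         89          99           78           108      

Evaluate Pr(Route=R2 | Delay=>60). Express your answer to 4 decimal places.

0.1436

Total with Delay=>60: 53 + 27 + 108 = 188.
P(Route=R2 | Delay=>60) = 27/188 = 0.1436.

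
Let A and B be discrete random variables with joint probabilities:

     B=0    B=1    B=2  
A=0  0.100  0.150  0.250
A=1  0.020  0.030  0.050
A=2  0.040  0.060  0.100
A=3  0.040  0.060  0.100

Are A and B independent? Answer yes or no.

yes

Every cell satisfies P(A,B) = P(A)·P(B). For instance P(A=2) = 0.200, P(B=0) = 0.200, and 0.200×0.200 = 0.040 matches the joint entry. So A and B are independent.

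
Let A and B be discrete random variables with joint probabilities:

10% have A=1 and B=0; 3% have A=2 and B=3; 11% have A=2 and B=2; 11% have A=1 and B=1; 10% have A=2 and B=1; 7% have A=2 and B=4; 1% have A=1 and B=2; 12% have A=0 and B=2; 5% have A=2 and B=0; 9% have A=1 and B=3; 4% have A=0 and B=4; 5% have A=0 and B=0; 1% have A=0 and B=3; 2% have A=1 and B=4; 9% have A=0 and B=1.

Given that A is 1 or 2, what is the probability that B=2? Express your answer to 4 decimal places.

0.1739

P(A=1) = 0.10 + 0.11 + 0.01 + 0.09 + 0.02 = 0.33.
P(A=2) = 0.05 + 0.10 + 0.11 + 0.03 + 0.07 = 0.36.
P(A ∈ {1, 2}) = 0.33 + 0.36 = 0.69; P(B=2, A ∈ {1, 2}) = 0.01 + 0.11 = 0.12.
P(B=2 | A ∈ {1, 2}) = 0.12/0.69 = 0.1739.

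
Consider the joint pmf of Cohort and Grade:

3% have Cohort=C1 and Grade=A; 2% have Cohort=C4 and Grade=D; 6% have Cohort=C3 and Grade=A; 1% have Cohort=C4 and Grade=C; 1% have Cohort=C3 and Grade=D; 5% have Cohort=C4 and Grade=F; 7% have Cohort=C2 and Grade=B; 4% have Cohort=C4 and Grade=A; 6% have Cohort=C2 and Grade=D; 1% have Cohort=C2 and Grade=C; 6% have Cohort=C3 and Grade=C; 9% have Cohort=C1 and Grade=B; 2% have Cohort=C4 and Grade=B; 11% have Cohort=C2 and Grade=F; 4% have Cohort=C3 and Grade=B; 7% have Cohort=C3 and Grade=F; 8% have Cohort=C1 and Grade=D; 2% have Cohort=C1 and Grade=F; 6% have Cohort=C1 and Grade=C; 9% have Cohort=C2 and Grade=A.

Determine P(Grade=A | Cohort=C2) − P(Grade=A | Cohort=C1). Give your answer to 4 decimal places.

0.1576

P(Cohort=C2) = 0.09 + 0.07 + 0.01 + 0.06 + 0.11 = 0.34; P(Grade=A | Cohort=C2) = 0.09/0.34 = 0.26471.
P(Cohort=C1) = 0.03 + 0.09 + 0.06 + 0.08 + 0.02 = 0.28; P(Grade=A | Cohort=C1) = 0.03/0.28 = 0.10714.
Difference = 0.1576.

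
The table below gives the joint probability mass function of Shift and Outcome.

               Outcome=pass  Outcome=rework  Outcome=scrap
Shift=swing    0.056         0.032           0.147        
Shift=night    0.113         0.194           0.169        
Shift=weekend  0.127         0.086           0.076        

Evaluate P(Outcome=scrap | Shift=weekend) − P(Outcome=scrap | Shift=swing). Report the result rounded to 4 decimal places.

-0.3626

P(Shift=weekend) = 0.127 + 0.086 + 0.076 = 0.289; P(Outcome=scrap | Shift=weekend) = 0.076/0.289 = 0.26298.
P(Shift=swing) = 0.056 + 0.032 + 0.147 = 0.235; P(Outcome=scrap | Shift=swing) = 0.147/0.235 = 0.62553.
Difference = -0.3626.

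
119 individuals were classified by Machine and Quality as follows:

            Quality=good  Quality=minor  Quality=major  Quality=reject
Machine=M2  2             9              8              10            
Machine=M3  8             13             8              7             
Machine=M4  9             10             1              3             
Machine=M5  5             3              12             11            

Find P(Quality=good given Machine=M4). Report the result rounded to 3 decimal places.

Total with Machine=M4: 9 + 10 + 1 + 3 = 23.
P(Quality=good | Machine=M4) = 9/23 = 0.391.

0.391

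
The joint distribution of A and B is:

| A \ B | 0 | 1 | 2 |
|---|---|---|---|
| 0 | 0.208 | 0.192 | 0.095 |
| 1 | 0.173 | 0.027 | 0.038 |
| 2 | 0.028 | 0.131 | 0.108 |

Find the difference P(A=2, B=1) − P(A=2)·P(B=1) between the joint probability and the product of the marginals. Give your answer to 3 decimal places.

P(A=2) = 0.028 + 0.131 + 0.108 = 0.267.
P(B=1) = 0.192 + 0.027 + 0.131 = 0.350.
P(A=2, B=1) − P(A=2)P(B=1) = 0.131 − 0.267×0.350 = 0.038.

0.038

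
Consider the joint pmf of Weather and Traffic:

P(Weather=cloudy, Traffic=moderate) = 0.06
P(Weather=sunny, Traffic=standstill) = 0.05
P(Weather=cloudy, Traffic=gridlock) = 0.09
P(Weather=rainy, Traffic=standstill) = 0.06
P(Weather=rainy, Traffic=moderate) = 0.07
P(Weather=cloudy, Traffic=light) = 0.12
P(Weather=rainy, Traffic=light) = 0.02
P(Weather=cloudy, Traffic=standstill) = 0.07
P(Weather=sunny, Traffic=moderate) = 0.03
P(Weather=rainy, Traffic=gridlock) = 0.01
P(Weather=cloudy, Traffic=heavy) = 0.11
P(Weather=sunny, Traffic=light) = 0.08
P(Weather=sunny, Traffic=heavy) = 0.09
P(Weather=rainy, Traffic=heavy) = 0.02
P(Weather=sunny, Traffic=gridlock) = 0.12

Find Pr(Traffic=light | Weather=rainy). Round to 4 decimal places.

0.1111

P(Weather=rainy) = 0.02 + 0.07 + 0.02 + 0.01 + 0.06 = 0.18.
P(Traffic=light | Weather=rainy) = 0.02/0.18 = 0.1111.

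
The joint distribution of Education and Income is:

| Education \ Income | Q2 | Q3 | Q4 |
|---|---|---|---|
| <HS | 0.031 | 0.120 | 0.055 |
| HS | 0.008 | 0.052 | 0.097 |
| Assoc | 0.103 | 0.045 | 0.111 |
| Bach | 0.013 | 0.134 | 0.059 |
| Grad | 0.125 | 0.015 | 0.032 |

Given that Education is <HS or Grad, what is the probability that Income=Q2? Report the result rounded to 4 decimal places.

P(Education=<HS) = 0.031 + 0.120 + 0.055 = 0.206.
P(Education=Grad) = 0.125 + 0.015 + 0.032 = 0.172.
P(Education ∈ {<HS, Grad}) = 0.206 + 0.172 = 0.378; P(Income=Q2, Education ∈ {<HS, Grad}) = 0.031 + 0.125 = 0.156.
P(Income=Q2 | Education ∈ {<HS, Grad}) = 0.156/0.378 = 0.4127.

0.4127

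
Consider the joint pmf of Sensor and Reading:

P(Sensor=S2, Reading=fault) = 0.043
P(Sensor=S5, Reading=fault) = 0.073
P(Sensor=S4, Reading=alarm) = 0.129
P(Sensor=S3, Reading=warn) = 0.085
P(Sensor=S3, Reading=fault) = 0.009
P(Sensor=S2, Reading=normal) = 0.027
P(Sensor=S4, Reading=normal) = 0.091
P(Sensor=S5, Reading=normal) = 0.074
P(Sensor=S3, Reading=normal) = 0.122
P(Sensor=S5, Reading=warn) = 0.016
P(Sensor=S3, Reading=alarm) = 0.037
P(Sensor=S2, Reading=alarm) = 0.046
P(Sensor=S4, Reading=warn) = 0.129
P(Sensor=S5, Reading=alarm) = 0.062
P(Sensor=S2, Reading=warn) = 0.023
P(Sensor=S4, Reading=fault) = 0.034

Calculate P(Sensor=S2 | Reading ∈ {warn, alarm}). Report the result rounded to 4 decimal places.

P(Reading=warn) = 0.023 + 0.085 + 0.129 + 0.016 = 0.253.
P(Reading=alarm) = 0.046 + 0.037 + 0.129 + 0.062 = 0.274.
P(Reading ∈ {warn, alarm}) = 0.253 + 0.274 = 0.527; P(Sensor=S2, Reading ∈ {warn, alarm}) = 0.023 + 0.046 = 0.069.
P(Sensor=S2 | Reading ∈ {warn, alarm}) = 0.069/0.527 = 0.1309.

0.1309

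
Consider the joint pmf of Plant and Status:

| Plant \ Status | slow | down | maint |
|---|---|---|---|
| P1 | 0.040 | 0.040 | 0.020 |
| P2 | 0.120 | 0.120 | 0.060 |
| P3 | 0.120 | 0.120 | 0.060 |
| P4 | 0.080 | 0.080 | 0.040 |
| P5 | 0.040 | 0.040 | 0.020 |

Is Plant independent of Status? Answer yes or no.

yes

Every cell satisfies P(Plant,Status) = P(Plant)·P(Status). For instance P(Plant=P4) = 0.200, P(Status=slow) = 0.400, and 0.200×0.400 = 0.080 matches the joint entry. So Plant and Status are independent.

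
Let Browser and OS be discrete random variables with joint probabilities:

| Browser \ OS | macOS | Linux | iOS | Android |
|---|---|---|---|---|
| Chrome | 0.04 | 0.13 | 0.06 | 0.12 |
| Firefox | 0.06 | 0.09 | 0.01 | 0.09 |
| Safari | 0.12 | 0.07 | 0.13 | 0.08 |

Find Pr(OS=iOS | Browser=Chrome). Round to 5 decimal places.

0.17143

P(Browser=Chrome) = 0.04 + 0.13 + 0.06 + 0.12 = 0.35.
P(OS=iOS | Browser=Chrome) = 0.06/0.35 = 0.17143.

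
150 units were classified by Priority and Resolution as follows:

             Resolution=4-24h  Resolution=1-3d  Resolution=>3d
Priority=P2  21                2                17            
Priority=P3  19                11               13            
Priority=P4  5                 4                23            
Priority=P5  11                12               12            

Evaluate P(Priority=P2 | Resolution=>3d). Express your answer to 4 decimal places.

Total with Resolution=>3d: 17 + 13 + 23 + 12 = 65.
P(Priority=P2 | Resolution=>3d) = 17/65 = 0.2615.

0.2615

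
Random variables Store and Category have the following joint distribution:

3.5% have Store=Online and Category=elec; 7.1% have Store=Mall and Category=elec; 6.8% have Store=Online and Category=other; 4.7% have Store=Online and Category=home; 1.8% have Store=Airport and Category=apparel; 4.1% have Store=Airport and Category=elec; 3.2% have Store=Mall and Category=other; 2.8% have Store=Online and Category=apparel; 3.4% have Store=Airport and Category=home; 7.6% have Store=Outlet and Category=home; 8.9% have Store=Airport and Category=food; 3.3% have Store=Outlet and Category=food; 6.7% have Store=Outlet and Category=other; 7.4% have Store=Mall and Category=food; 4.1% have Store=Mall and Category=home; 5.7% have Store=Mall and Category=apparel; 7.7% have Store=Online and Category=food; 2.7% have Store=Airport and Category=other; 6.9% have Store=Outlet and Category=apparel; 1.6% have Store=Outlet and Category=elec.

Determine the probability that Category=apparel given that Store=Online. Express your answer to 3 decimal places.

0.110

P(Store=Online) = 0.077 + 0.028 + 0.035 + 0.047 + 0.068 = 0.255.
P(Category=apparel | Store=Online) = 0.028/0.255 = 0.110.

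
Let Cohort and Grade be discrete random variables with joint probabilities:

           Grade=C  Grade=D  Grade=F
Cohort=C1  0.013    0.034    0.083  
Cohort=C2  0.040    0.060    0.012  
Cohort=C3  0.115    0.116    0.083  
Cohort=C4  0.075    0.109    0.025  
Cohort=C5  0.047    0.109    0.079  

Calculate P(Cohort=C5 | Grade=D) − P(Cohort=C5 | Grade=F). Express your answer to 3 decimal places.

P(Grade=D) = 0.034 + 0.060 + 0.116 + 0.109 + 0.109 = 0.428; P(Cohort=C5 | Grade=D) = 0.109/0.428 = 0.2547.
P(Grade=F) = 0.083 + 0.012 + 0.083 + 0.025 + 0.079 = 0.282; P(Cohort=C5 | Grade=F) = 0.079/0.282 = 0.2801.
Difference = -0.025.

-0.025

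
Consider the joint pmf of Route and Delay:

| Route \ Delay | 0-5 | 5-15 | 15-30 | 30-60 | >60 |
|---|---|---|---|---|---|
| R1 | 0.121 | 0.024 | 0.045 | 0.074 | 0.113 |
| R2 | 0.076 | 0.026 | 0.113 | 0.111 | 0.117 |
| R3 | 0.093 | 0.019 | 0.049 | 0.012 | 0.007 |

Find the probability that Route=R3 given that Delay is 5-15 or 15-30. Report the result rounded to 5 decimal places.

P(Delay=5-15) = 0.024 + 0.026 + 0.019 = 0.069.
P(Delay=15-30) = 0.045 + 0.113 + 0.049 = 0.207.
P(Delay ∈ {5-15, 15-30}) = 0.069 + 0.207 = 0.276; P(Route=R3, Delay ∈ {5-15, 15-30}) = 0.019 + 0.049 = 0.068.
P(Route=R3 | Delay ∈ {5-15, 15-30}) = 0.068/0.276 = 0.24638.

0.24638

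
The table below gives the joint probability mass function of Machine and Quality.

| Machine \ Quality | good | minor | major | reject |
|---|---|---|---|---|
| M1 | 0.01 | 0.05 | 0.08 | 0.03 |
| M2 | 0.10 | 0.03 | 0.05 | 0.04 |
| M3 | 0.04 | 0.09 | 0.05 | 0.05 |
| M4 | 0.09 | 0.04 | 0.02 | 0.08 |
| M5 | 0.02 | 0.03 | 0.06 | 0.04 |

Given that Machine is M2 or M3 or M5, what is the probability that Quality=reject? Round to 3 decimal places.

P(Machine=M2) = 0.10 + 0.03 + 0.05 + 0.04 = 0.22.
P(Machine=M3) = 0.04 + 0.09 + 0.05 + 0.05 = 0.23.
P(Machine=M5) = 0.02 + 0.03 + 0.06 + 0.04 = 0.15.
P(Machine ∈ {M2, M3, M5}) = 0.22 + 0.23 + 0.15 = 0.60; P(Quality=reject, Machine ∈ {M2, M3, M5}) = 0.04 + 0.05 + 0.04 = 0.13.
P(Quality=reject | Machine ∈ {M2, M3, M5}) = 0.13/0.60 = 0.217.

0.217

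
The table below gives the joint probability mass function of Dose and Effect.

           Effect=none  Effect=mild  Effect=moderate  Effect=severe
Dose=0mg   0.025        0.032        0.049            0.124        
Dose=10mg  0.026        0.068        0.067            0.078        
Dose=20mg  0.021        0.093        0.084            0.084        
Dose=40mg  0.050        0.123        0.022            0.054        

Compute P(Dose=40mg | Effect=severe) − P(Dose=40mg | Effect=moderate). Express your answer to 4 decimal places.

0.0597

P(Effect=severe) = 0.124 + 0.078 + 0.084 + 0.054 = 0.340; P(Dose=40mg | Effect=severe) = 0.054/0.340 = 0.15882.
P(Effect=moderate) = 0.049 + 0.067 + 0.084 + 0.022 = 0.222; P(Dose=40mg | Effect=moderate) = 0.022/0.222 = 0.09910.
Difference = 0.0597.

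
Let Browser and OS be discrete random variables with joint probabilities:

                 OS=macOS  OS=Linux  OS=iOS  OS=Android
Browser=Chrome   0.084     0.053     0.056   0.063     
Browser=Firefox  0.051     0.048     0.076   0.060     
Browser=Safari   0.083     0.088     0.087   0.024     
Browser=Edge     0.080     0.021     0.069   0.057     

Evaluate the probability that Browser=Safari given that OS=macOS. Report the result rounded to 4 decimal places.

P(OS=macOS) = 0.084 + 0.051 + 0.083 + 0.080 = 0.298.
P(Browser=Safari | OS=macOS) = 0.083/0.298 = 0.2785.

0.2785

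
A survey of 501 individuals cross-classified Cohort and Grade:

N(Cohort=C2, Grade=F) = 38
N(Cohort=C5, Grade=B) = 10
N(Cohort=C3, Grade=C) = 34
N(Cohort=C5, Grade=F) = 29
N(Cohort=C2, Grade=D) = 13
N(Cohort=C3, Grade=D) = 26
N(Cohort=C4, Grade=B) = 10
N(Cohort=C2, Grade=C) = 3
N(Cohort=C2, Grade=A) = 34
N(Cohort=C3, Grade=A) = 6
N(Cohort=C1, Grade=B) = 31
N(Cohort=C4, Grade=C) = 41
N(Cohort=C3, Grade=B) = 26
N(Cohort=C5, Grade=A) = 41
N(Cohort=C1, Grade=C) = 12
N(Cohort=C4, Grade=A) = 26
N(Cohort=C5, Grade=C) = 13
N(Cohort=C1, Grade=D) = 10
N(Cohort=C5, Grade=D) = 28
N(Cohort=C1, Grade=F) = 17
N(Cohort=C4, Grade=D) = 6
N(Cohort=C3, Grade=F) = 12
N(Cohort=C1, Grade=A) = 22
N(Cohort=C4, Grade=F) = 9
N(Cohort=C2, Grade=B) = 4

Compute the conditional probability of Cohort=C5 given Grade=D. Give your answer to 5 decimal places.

Total with Grade=D: 10 + 13 + 26 + 6 + 28 = 83.
P(Cohort=C5 | Grade=D) = 28/83 = 0.33735.

0.33735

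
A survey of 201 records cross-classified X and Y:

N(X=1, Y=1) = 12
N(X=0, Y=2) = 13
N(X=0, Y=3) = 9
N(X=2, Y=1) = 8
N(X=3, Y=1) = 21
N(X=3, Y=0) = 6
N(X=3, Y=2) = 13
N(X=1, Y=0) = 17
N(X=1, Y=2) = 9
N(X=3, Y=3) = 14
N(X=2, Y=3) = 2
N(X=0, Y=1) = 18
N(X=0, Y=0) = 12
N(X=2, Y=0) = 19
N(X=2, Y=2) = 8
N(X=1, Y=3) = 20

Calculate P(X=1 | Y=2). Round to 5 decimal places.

0.20930

Total with Y=2: 13 + 9 + 8 + 13 = 43.
P(X=1 | Y=2) = 9/43 = 0.20930.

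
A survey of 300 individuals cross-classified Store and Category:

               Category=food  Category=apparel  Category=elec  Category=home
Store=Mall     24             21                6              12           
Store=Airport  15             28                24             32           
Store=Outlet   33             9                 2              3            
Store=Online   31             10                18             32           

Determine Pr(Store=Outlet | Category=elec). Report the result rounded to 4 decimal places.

0.0400

Total with Category=elec: 6 + 24 + 2 + 18 = 50.
P(Store=Outlet | Category=elec) = 2/50 = 0.0400.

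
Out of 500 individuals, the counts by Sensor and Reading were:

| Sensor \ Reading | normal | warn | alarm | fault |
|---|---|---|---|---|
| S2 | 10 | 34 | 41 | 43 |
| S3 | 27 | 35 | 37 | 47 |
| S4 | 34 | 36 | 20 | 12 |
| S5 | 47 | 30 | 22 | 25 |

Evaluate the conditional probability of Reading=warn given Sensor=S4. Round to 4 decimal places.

Total with Sensor=S4: 34 + 36 + 20 + 12 = 102.
P(Reading=warn | Sensor=S4) = 36/102 = 0.3529.

0.3529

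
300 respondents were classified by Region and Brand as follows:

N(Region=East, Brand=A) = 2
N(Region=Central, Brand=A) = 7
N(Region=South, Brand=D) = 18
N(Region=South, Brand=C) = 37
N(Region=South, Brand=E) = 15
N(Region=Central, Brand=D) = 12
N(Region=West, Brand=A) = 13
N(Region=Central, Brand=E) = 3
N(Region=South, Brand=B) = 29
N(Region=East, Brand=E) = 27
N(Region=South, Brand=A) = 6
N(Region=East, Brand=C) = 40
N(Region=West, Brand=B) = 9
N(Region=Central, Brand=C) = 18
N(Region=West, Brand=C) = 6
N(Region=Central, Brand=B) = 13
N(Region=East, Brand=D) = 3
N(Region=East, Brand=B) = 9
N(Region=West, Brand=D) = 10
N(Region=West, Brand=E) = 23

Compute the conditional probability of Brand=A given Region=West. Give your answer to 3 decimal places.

0.213

Total with Region=West: 13 + 9 + 6 + 10 + 23 = 61.
P(Brand=A | Region=West) = 13/61 = 0.213.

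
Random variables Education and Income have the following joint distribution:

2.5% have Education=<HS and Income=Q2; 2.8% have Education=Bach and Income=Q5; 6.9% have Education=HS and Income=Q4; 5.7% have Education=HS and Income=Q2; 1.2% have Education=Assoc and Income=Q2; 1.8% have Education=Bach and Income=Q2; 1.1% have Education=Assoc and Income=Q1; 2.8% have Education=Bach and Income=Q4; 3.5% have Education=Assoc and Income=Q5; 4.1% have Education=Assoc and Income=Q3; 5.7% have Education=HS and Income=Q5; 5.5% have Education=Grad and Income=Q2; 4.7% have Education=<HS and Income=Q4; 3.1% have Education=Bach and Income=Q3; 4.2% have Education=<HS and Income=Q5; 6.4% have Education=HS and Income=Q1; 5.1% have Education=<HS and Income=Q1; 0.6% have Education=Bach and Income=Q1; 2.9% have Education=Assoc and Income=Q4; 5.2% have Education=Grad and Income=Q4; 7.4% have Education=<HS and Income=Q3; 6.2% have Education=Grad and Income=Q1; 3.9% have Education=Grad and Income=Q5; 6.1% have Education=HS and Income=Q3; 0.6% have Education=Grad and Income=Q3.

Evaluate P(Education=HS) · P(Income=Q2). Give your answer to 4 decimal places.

0.0514

P(Education=HS) = 0.064 + 0.057 + 0.061 + 0.069 + 0.057 = 0.308.
P(Income=Q2) = 0.025 + 0.057 + 0.012 + 0.018 + 0.055 = 0.167.
Product: 0.308 × 0.167 = 0.0514.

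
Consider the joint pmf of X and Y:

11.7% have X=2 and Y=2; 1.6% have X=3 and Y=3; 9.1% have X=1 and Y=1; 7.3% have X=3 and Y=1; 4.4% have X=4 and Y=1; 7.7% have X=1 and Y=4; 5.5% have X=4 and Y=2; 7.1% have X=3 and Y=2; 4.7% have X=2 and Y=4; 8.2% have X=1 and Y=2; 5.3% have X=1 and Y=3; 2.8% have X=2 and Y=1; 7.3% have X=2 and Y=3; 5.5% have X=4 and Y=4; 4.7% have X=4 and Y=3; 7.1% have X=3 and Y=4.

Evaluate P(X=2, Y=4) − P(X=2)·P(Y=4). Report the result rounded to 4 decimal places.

-0.0193

P(X=2) = 0.028 + 0.117 + 0.073 + 0.047 = 0.265.
P(Y=4) = 0.077 + 0.047 + 0.071 + 0.055 = 0.250.
P(X=2, Y=4) − P(X=2)P(Y=4) = 0.047 − 0.265×0.250 = -0.0193.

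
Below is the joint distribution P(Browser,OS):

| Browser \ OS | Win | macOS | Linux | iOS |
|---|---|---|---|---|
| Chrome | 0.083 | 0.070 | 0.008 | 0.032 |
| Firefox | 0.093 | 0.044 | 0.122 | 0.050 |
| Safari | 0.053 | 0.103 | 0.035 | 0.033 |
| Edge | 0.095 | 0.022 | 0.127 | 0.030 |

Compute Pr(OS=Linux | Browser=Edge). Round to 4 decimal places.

P(Browser=Edge) = 0.095 + 0.022 + 0.127 + 0.030 = 0.274.
P(OS=Linux | Browser=Edge) = 0.127/0.274 = 0.4635.

0.4635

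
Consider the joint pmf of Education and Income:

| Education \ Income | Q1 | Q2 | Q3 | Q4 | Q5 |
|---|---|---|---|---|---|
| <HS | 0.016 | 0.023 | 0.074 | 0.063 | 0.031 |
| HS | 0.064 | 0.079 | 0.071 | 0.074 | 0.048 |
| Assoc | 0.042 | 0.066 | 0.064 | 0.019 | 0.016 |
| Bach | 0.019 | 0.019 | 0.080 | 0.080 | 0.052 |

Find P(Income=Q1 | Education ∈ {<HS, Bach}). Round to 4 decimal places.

P(Education=<HS) = 0.016 + 0.023 + 0.074 + 0.063 + 0.031 = 0.207.
P(Education=Bach) = 0.019 + 0.019 + 0.080 + 0.080 + 0.052 = 0.250.
P(Education ∈ {<HS, Bach}) = 0.207 + 0.250 = 0.457; P(Income=Q1, Education ∈ {<HS, Bach}) = 0.016 + 0.019 = 0.035.
P(Income=Q1 | Education ∈ {<HS, Bach}) = 0.035/0.457 = 0.0766.

0.0766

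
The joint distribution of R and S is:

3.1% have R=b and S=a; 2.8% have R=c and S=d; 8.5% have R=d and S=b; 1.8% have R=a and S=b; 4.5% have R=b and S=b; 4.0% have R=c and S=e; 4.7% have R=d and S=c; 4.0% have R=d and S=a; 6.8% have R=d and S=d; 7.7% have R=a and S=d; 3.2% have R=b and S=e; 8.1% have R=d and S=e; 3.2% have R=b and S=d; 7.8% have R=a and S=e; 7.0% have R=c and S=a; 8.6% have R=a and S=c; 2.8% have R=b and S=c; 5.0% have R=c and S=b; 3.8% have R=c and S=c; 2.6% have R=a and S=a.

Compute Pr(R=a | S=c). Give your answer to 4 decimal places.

0.4322

P(S=c) = 0.086 + 0.028 + 0.038 + 0.047 = 0.199.
P(R=a | S=c) = 0.086/0.199 = 0.4322.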